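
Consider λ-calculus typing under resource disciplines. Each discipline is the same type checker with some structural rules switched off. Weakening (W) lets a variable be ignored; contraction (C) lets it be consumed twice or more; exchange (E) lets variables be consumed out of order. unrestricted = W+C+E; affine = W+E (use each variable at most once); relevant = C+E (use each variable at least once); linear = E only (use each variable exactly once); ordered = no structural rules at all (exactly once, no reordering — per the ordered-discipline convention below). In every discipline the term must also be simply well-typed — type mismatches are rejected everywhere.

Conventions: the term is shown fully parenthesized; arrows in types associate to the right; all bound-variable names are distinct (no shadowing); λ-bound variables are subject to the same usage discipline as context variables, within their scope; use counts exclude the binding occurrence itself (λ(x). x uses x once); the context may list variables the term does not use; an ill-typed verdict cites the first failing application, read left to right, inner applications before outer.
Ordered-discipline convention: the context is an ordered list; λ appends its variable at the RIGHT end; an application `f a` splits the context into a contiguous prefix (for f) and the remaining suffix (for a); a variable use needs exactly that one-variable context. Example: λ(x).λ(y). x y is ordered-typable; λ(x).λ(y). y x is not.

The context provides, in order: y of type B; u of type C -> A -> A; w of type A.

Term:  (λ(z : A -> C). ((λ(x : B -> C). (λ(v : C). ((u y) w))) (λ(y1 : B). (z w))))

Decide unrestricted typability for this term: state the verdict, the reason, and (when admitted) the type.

no — not simply typable
use counts: y: 1; u: 1; w: 2; z [bound]: 1; x [bound]: 0; v [bound]: 0; y1 [bound]: 0
uses in reading order: u, y, w, z, w
typing: ill-typed: a function awaiting C gets B
summary: ordered ✗; linear ✗; affine ✗; relevant ✗; unrestricted ✗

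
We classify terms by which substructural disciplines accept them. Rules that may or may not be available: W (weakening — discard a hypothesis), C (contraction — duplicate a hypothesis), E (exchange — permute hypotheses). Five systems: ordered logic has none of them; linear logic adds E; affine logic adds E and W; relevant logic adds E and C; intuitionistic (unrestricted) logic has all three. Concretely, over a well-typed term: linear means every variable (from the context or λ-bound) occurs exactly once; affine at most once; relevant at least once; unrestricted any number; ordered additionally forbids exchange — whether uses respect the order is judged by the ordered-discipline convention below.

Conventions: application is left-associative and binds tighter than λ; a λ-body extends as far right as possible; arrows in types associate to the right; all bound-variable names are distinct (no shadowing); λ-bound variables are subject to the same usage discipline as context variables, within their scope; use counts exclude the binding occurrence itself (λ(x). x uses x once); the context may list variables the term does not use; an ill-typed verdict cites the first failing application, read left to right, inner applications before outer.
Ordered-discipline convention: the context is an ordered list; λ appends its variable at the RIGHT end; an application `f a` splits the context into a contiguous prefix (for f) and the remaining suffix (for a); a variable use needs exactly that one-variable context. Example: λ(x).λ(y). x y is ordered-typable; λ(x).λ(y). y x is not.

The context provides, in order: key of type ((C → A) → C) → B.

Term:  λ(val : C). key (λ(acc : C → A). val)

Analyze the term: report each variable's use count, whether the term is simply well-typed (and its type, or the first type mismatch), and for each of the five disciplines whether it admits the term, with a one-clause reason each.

usage: key: 1×, val [bound]: 1×, acc [bound]: 0×
left-to-right use order: key, val
typing: the term checks, with type C → B
ordered: ✗ — acc left unused
linear: ✗ — acc left unused
affine: ✓ — at most one use each (key, val, acc)
relevant: ✗ — acc left unused
unrestricted: ✓ — well-typed at C → B; no restrictions here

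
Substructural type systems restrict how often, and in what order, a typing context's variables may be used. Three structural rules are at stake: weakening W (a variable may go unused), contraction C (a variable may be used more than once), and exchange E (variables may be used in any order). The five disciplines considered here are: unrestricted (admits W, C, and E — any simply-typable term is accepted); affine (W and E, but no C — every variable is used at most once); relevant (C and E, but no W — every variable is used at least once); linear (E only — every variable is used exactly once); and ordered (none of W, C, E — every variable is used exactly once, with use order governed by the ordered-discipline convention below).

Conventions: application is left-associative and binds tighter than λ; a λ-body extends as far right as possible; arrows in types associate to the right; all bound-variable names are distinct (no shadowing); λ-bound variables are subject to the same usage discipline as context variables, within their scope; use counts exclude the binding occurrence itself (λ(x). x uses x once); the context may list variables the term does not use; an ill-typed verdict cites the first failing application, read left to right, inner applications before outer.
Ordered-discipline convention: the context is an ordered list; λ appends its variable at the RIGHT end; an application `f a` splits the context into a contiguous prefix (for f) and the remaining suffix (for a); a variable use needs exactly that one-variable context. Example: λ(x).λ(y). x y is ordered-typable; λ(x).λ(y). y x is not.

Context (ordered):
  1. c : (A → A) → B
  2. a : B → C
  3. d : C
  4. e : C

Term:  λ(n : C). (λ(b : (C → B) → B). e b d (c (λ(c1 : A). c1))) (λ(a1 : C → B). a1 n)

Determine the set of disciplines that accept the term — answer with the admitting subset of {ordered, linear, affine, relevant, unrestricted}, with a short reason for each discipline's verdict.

accepted by: none
usage: c ×1; a ×0; d ×1; e ×1; n (bound) ×1; b (bound) ×1; c1 (bound) ×1; a1 (bound) ×1
order of uses: e, b, d, c, c1, a1, n
typing: ill-typed: applying a non-function (C)
ordered: ✗ — the type mismatch rejects it
linear: ✗ — not simply typable
affine: ✗ — fails simple typing
relevant: ✗ — a type mismatch blocks all five
unrestricted: ✗ — the type mismatch rejects it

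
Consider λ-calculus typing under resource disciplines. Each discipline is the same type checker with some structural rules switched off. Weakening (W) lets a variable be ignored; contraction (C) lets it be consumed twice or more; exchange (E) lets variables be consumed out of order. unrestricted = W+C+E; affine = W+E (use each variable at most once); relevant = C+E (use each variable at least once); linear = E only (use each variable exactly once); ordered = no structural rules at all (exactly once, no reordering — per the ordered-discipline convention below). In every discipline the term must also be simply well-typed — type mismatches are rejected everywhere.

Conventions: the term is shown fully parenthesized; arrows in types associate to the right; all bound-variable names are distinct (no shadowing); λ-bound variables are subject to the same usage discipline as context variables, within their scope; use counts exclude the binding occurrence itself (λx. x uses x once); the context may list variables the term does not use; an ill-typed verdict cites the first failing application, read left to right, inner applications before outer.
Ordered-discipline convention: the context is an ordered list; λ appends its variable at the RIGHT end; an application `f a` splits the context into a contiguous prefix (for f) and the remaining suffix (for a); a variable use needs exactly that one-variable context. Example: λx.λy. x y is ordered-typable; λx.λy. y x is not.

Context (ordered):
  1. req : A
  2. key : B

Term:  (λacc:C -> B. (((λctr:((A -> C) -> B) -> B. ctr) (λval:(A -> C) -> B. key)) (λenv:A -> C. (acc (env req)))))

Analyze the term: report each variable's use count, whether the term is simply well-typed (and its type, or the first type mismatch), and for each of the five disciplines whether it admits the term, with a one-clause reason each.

use counts: req=1, key=1, acc (λ-bound)=1, ctr (λ-bound)=1, val (λ-bound)=0, env (λ-bound)=1
order of uses: ctr, key, acc, env, req
typing: well-typed — term : (C -> B) -> B
ordered: ✗ — val never used (weakening)
linear: ✗ — val never used (weakening)
affine: ✓ — none of req, key, acc, ctr, val, env used more than once
relevant: ✗ — val never used (weakening)
unrestricted: ✓ — type-checks ((C -> B) -> B) and nothing is barred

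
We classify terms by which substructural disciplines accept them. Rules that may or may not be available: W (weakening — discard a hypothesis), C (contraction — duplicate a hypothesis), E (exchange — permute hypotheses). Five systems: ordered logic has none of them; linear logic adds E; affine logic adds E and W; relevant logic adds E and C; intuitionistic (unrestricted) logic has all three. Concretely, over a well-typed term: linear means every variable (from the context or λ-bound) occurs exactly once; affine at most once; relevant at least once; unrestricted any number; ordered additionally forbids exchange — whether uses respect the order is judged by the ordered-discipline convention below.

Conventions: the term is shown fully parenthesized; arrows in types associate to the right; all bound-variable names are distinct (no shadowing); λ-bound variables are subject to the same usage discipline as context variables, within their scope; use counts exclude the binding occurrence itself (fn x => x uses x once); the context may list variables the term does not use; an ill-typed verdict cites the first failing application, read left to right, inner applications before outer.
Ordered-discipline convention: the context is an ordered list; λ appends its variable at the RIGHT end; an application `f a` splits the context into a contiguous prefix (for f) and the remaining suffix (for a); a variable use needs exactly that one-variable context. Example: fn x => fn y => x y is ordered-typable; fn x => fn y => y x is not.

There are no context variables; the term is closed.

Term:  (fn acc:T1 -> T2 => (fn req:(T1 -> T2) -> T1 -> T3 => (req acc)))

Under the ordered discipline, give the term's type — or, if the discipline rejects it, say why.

not well-typed under ordered — no ordered split (uses run req, acc)
use counts: acc (bound): 1, req (bound): 1
left-to-right use order: req, acc
typing: well-typed at (T1 -> T2) -> ((T1 -> T2) -> T1 -> T3) -> T1 -> T3
across the five disciplines: ordered ✗ | linear ✓ | affine ✓ | relevant ✓ | unrestricted ✓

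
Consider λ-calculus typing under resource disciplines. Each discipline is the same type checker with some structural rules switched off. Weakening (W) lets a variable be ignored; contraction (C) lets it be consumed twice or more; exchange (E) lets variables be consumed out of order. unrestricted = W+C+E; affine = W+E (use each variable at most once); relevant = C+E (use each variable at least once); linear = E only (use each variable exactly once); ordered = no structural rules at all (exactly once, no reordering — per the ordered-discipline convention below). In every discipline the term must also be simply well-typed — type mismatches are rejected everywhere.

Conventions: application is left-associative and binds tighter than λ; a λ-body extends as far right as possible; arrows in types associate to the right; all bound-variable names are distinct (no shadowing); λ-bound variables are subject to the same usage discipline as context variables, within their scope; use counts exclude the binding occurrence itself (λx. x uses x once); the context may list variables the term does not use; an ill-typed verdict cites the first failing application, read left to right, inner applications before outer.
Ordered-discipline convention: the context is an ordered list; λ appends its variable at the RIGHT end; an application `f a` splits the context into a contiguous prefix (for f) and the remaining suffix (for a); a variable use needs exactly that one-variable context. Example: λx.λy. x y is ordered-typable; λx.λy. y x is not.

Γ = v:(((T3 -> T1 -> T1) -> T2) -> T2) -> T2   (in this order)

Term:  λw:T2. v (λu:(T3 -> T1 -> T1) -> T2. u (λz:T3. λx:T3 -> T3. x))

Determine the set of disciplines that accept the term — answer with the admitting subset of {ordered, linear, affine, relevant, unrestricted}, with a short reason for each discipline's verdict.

admitting disciplines: none
usage: v=1, w (λ-bound)=0, u (λ-bound)=1, z (λ-bound)=0, x (λ-bound)=1
order of uses: v, u, x
typing: ill-typed: a function awaiting T3 -> T1 -> T1 gets T3 -> (T3 -> T3) -> T3 -> T3
ordered: ✗, fails simple typing
linear: ✗, a type mismatch blocks all five
affine: ✗, the type mismatch rejects it
relevant: ✗, not simply typable
unrestricted: ✗, fails simple typing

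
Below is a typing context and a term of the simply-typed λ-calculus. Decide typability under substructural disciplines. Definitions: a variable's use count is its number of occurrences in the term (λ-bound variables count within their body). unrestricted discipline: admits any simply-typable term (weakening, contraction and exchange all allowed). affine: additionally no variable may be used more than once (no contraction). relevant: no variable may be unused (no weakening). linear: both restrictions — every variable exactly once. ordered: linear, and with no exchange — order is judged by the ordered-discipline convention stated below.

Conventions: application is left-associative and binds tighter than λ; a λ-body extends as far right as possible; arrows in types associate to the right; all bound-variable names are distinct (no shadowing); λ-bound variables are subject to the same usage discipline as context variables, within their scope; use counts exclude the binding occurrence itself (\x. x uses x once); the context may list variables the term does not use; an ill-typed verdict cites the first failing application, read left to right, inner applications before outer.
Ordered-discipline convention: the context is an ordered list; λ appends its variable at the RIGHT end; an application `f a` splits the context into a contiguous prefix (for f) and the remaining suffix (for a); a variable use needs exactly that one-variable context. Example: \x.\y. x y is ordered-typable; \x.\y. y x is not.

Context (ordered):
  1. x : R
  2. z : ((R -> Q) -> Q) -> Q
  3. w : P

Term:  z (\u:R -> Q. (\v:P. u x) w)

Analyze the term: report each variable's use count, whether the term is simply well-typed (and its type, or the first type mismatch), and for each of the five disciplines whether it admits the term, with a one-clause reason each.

use counts: x: 1, z: 1, w: 1, u (λ-bound): 1, v (λ-bound): 0
left-to-right use order: z, u, x, w
typing: well-typed — term : Q
ordered: ✗, needs weakening: v unused
linear: ✗, needs weakening: v unused
affine: ✓, at most one use each (x, z, w, u, v)
relevant: ✗, needs weakening: v unused
unrestricted: ✓, typability at Q is all that's needed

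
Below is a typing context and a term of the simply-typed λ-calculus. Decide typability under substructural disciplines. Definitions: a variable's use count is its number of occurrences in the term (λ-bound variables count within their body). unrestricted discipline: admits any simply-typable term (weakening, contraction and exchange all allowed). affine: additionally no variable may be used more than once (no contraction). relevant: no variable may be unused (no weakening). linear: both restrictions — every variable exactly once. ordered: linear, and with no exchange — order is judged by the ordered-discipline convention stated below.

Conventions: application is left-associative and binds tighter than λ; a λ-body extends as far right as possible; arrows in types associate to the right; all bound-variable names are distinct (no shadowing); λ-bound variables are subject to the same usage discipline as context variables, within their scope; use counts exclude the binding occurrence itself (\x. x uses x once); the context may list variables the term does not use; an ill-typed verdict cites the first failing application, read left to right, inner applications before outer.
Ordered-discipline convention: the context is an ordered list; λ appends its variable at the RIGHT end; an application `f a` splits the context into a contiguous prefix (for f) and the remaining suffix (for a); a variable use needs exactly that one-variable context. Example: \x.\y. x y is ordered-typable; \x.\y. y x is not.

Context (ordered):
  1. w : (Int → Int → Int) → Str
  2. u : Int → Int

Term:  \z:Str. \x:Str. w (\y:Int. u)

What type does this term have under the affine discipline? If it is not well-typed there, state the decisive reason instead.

term : Str → Str → Str
use counts: w=1, u=1, z (λ-bound)=0, x (λ-bound)=0, y (λ-bound)=0
uses in reading order: w, u
typing: ✓ — Str → Str → Str
across the five disciplines: ordered ✗ | linear ✗ | affine ✓ | relevant ✗ | unrestricted ✓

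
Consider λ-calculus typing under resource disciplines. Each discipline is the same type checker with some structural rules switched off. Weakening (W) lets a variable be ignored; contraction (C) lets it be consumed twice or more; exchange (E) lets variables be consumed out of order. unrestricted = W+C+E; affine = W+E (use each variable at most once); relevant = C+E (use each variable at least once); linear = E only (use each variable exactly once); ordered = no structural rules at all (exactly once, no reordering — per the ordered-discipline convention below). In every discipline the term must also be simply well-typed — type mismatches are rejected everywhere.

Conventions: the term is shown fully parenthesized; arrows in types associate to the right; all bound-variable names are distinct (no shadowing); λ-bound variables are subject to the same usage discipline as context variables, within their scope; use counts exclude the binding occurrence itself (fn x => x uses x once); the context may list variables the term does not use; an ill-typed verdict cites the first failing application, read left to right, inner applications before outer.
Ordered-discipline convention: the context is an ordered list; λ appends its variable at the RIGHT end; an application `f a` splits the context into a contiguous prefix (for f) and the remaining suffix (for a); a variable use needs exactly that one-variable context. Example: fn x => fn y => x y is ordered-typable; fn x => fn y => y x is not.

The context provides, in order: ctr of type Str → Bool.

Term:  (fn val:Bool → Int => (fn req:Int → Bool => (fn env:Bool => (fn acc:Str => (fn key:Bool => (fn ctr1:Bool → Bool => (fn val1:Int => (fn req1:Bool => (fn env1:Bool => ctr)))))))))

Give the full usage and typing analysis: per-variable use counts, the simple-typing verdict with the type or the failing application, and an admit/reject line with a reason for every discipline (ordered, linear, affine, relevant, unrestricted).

counts: ctr=1; val (λ-bound)=0; req (λ-bound)=0; env (λ-bound)=0; acc (λ-bound)=0; key (λ-bound)=0; ctr1 (λ-bound)=0; val1 (λ-bound)=0; req1 (λ-bound)=0; env1 (λ-bound)=0
left-to-right use order: ctr
typing: well-typed at (Bool → Int) → (Int → Bool) → Bool → Str → Bool → (Bool → Bool) → Int → Bool → Bool → Str → Bool
ordered: ✗, val, req, env, acc, key, ctr1, val1, req1, env1 left unused
linear: ✗, val, req, env, acc, key, ctr1, val1, req1, env1 left unused
affine: ✓, at most one use each (ctr, val, req, env, acc, key, ctr1, val1, req1, env1)
relevant: ✗, val, req, env, acc, key, ctr1, val1, req1, env1 left unused
unrestricted: ✓, well-typed at (Bool → Int) → (Int → Bool) → Bool → Str → Bool → (Bool → Bool) → Int → Bool → Bool → Str → Bool; no restrictions here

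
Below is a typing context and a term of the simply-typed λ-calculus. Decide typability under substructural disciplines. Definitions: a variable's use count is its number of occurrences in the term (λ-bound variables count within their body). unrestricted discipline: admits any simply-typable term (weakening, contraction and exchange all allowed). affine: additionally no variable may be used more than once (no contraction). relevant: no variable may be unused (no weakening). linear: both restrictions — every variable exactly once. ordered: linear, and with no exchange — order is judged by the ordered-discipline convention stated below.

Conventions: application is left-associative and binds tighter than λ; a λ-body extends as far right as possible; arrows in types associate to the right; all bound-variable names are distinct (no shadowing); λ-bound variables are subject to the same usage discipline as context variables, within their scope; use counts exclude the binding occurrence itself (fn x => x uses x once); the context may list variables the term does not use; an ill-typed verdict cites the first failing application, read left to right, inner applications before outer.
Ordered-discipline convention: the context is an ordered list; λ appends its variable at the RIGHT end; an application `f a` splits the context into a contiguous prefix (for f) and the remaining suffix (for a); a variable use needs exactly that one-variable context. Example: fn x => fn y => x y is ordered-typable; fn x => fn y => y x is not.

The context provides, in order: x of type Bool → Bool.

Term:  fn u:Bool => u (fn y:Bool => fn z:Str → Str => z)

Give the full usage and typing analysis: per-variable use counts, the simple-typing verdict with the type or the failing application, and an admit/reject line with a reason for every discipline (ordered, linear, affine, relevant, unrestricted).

use counts: x ×0; u [bound] ×1; y [bound] ×0; z [bound] ×1
uses in reading order: u, z
typing: ill-typed: applying a non-function (Bool)
ordered: ✗, not simply typable
linear: ✗, fails simple typing
affine: ✗, a type mismatch blocks all five
relevant: ✗, the type mismatch rejects it
unrestricted: ✗, not simply typable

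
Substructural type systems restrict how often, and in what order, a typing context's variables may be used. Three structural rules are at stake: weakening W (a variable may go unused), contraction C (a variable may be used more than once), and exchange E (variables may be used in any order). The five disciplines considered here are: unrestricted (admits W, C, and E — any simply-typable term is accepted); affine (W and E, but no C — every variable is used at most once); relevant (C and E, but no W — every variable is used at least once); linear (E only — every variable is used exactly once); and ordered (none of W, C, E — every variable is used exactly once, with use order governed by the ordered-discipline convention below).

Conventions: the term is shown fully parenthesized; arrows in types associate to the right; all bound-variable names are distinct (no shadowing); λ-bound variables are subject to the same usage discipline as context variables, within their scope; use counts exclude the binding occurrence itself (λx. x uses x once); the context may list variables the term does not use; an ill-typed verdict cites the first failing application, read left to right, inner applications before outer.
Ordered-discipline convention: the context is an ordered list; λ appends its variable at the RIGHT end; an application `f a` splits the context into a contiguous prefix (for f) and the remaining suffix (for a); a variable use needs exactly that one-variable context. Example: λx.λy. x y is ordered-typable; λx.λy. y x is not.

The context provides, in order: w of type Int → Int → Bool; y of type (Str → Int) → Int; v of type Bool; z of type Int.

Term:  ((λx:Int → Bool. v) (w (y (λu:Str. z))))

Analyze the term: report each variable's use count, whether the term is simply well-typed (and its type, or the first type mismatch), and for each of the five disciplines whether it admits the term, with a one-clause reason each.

counts: w ×1, y ×1, v ×1, z ×1, x (bound) ×0, u (bound) ×0
order of uses: v, w, y, z
typing: well-typed — term : Bool
ordered ✗ (needs weakening: x, u unused)
linear ✗ (needs weakening: x, u unused)
affine ✓ (none of w, y, v, z, x, u used more than once)
relevant ✗ (needs weakening: x, u unused)
unrestricted ✓ (type-checks (Bool) and nothing is barred)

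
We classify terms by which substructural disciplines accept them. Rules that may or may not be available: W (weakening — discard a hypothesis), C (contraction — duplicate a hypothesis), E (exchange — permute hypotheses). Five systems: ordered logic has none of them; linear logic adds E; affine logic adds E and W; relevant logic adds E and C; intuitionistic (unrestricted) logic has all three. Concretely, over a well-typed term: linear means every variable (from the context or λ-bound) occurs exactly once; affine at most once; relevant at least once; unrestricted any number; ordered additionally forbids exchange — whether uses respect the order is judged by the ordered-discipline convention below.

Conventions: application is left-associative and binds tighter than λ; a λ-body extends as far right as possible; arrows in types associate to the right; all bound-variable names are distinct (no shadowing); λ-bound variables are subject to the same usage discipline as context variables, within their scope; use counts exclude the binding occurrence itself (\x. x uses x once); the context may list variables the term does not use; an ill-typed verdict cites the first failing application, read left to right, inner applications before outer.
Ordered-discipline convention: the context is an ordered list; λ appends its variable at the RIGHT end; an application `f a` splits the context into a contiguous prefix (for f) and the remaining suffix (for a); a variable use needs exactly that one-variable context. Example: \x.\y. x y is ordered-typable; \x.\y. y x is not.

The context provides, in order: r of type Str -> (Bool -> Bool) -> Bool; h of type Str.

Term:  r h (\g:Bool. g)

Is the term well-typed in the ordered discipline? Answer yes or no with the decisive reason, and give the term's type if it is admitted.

yes — one use each (r, h, g); ordered split holds; term : Bool
counts: r: 1×; h: 1×; g (bound): 1×
use order (left to right): r, h, g
typing: ✓ — Bool
all disciplines: ordered ✓; linear ✓; affine ✓; relevant ✓; unrestricted ✓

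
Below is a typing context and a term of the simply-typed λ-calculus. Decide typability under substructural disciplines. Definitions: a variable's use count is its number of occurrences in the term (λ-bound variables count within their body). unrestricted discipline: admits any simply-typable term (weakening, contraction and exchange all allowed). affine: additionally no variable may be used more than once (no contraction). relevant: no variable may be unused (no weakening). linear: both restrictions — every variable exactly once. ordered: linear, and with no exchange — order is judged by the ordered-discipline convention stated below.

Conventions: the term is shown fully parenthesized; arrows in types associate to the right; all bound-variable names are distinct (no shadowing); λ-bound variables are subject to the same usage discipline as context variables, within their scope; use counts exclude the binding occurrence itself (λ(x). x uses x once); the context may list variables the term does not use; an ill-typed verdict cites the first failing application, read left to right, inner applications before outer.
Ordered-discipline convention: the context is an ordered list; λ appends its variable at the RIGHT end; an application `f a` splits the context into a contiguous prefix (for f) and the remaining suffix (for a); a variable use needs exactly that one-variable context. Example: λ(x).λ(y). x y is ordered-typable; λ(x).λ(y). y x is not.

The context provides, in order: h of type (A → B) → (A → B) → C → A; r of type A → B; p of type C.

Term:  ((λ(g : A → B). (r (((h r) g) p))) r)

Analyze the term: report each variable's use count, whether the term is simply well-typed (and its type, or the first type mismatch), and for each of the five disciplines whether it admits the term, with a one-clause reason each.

usage: h=1; r=3; p=1; g [bound]=1
order of uses: r, h, r, g, p, r
typing: ✓ — B
ordered ✗ (r ×3 used more than once (contraction))
linear ✗ (r ×3 used more than once (contraction))
affine ✗ (r ×3 used more than once (contraction))
relevant ✓ (every one of h, r, p, g appears)
unrestricted ✓ (type-checks (B) and nothing is barred)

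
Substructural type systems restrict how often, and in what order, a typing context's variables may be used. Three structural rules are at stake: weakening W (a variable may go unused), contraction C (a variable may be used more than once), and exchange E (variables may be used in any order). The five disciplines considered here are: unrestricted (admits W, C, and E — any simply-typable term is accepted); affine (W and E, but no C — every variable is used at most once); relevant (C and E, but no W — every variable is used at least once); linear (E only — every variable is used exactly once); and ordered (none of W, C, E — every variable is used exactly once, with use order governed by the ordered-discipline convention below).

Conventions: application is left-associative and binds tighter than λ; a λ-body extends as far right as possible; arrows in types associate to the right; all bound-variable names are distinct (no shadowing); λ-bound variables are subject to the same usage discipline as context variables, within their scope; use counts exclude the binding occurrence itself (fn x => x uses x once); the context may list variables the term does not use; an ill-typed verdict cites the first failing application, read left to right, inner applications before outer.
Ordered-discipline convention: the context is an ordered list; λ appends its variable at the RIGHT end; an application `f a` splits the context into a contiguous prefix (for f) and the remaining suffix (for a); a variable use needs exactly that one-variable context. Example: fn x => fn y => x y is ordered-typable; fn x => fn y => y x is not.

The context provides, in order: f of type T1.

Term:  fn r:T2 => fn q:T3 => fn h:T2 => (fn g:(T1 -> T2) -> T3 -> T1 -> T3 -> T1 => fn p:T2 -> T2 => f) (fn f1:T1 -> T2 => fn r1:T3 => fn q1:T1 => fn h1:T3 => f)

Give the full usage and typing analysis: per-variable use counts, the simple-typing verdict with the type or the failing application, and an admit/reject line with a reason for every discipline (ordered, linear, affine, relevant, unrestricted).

usage: f: 2, r [bound]: 0, q [bound]: 0, h [bound]: 0, g [bound]: 0, p [bound]: 0, f1 [bound]: 0, r1 [bound]: 0, q1 [bound]: 0, h1 [bound]: 0
use order (left to right): f, f
typing: ✓ — T2 -> T3 -> T2 -> (T2 -> T2) -> T1
ordered: ✗ — uses contraction: f ×2; r, q, h, g, p, f1, r1, q1, h1 never used (weakening)
linear: ✗ — uses contraction: f ×2; r, q, h, g, p, f1, r1, q1, h1 never used (weakening)
affine: ✗ — uses contraction: f ×2
relevant: ✗ — r, q, h, g, p, f1, r1, q1, h1 never used (weakening)
unrestricted: ✓ — type-checks (T2 -> T3 -> T2 -> (T2 -> T2) -> T1) and nothing is barred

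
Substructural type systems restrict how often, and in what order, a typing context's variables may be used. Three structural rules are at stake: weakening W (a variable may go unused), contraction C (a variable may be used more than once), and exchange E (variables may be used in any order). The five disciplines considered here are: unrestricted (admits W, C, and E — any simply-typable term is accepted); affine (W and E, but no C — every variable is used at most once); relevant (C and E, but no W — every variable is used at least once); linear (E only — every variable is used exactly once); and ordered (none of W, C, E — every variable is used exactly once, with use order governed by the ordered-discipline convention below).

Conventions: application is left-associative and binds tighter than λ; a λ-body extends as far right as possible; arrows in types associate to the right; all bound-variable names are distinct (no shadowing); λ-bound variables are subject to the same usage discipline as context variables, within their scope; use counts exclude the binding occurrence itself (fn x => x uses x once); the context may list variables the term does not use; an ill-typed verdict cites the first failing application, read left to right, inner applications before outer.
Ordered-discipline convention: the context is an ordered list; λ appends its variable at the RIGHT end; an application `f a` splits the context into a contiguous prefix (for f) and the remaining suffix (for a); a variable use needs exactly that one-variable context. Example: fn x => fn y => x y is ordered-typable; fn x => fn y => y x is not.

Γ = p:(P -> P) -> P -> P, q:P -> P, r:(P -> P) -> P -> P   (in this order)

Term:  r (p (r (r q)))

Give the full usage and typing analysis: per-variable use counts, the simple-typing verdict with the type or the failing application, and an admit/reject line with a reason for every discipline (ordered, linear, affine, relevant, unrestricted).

use counts: p ×1, q ×1, r ×3
order of uses: r, p, r, r, q
typing: well-typed at P -> P
ordered: ✗, r ×3 used more than once (contraction)
linear: ✗, r ×3 used more than once (contraction)
affine: ✗, r ×3 used more than once (contraction)
relevant: ✓, none of p, q, r goes unused
unrestricted: ✓, type-checks (P -> P) and nothing is barred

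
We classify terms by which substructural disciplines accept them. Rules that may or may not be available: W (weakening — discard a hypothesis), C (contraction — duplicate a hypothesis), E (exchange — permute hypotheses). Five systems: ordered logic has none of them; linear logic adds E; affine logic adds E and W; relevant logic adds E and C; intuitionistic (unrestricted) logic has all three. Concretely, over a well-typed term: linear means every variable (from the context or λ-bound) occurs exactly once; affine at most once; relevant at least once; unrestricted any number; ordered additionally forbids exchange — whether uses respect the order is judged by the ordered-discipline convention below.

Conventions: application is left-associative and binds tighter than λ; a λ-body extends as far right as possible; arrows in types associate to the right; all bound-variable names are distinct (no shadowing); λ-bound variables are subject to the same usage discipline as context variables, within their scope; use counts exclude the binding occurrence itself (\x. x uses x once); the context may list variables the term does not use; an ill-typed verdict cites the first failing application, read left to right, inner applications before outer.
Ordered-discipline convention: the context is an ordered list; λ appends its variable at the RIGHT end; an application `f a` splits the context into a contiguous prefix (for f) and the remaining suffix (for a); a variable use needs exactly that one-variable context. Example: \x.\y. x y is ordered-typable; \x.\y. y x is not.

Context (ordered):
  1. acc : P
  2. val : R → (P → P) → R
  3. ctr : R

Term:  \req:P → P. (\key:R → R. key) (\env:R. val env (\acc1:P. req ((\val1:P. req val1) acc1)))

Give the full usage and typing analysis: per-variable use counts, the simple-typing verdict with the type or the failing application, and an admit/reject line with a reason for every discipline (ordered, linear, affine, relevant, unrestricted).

variable uses: acc=0; val=1; ctr=0; req [bound]=2; key [bound]=1; env [bound]=1; acc1 [bound]=1; val1 [bound]=1
order of uses: key, val, env, req, req, val1, acc1
typing: well-typed — term : (P → P) → R → R
ordered: ✗ — repeated use of req ×2; acc, ctr never used (weakening)
linear: ✗ — repeated use of req ×2; acc, ctr never used (weakening)
affine: ✗ — repeated use of req ×2
relevant: ✗ — acc, ctr never used (weakening)
unrestricted: ✓ — well-typed at (P → P) → R → R; no restrictions here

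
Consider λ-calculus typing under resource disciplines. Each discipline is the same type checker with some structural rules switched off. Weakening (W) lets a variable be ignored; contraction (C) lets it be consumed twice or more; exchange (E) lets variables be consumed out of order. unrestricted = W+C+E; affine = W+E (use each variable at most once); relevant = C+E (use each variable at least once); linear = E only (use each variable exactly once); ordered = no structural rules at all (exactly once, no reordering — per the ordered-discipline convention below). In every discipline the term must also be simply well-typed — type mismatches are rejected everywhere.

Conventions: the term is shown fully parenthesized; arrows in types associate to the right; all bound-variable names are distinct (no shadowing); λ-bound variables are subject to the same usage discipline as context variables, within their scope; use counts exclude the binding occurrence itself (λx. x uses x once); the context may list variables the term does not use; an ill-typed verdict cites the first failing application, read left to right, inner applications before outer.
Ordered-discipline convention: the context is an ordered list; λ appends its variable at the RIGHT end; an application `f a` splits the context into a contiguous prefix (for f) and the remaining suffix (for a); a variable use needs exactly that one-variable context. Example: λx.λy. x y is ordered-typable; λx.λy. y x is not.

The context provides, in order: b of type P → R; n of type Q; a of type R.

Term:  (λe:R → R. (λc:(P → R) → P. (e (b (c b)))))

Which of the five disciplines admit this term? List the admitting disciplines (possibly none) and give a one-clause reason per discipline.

admitting disciplines: unrestricted
counts: b: 2; n: 0; a: 0; e (bound): 1; c (bound): 1
uses in reading order: e, b, c, b
typing: the term checks, with type (R → R) → ((P → R) → P) → R
ordered: ✗, needs contraction — b ×2; unused: n, a — weakening required
linear: ✗, needs contraction — b ×2; unused: n, a — weakening required
affine: ✗, needs contraction — b ×2
relevant: ✗, unused: n, a — weakening required
unrestricted: ✓, typability at (R → R) → ((P → R) → P) → R is all that's needed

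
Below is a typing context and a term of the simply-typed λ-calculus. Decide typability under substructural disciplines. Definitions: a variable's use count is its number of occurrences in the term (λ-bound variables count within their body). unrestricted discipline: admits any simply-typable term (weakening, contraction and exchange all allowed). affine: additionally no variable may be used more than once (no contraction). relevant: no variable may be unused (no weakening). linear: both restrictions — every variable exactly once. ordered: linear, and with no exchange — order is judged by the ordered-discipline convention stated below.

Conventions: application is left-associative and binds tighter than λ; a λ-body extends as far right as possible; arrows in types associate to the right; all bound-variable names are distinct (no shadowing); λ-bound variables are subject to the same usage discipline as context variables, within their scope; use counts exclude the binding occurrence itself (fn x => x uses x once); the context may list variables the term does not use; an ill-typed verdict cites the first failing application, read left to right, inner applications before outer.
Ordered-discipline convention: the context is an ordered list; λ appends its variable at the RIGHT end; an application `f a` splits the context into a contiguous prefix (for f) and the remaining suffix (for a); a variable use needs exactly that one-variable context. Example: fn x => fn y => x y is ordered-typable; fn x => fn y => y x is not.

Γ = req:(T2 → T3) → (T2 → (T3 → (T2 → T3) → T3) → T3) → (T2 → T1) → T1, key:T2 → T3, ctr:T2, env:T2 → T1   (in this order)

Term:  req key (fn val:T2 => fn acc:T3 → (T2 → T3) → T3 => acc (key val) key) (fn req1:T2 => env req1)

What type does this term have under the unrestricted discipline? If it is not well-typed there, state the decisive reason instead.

term : T1
counts: req ×1, key ×3, ctr ×0, env ×1, val (bound) ×1, acc (bound) ×1, req1 (bound) ×1
uses in reading order: req, key, acc, key, val, key, env, req1
typing: ✓ — T1
per-discipline verdicts: ordered ✗; linear ✗; affine ✗; relevant ✗; unrestricted ✓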